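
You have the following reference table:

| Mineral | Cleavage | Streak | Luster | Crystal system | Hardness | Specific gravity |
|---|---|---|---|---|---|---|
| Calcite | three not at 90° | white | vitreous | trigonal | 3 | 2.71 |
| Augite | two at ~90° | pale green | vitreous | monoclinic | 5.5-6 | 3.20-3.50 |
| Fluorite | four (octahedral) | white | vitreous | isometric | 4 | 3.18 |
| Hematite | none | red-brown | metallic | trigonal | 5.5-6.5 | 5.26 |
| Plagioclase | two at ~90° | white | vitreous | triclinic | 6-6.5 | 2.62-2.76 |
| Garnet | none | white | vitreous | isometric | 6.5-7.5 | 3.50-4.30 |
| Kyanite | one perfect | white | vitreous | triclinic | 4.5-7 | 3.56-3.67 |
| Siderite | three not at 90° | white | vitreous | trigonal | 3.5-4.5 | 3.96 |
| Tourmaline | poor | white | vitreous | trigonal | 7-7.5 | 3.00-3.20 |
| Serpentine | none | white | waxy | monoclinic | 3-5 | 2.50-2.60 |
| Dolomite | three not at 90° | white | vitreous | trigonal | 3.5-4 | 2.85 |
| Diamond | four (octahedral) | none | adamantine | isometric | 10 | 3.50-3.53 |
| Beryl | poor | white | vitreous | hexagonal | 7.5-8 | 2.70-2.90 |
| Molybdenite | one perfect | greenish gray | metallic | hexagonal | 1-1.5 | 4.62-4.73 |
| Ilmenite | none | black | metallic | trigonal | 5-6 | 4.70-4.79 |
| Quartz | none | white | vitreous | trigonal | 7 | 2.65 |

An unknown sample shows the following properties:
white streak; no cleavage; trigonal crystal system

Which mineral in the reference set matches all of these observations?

Quartz

White streak excludes Augite, Hematite, Diamond, Molybdenite, Ilmenite.
No cleavage: leaves Garnet, Serpentine, Quartz.
Trigonal crystal system: only Quartz remains.
The only mineral consistent with every observation is Quartz.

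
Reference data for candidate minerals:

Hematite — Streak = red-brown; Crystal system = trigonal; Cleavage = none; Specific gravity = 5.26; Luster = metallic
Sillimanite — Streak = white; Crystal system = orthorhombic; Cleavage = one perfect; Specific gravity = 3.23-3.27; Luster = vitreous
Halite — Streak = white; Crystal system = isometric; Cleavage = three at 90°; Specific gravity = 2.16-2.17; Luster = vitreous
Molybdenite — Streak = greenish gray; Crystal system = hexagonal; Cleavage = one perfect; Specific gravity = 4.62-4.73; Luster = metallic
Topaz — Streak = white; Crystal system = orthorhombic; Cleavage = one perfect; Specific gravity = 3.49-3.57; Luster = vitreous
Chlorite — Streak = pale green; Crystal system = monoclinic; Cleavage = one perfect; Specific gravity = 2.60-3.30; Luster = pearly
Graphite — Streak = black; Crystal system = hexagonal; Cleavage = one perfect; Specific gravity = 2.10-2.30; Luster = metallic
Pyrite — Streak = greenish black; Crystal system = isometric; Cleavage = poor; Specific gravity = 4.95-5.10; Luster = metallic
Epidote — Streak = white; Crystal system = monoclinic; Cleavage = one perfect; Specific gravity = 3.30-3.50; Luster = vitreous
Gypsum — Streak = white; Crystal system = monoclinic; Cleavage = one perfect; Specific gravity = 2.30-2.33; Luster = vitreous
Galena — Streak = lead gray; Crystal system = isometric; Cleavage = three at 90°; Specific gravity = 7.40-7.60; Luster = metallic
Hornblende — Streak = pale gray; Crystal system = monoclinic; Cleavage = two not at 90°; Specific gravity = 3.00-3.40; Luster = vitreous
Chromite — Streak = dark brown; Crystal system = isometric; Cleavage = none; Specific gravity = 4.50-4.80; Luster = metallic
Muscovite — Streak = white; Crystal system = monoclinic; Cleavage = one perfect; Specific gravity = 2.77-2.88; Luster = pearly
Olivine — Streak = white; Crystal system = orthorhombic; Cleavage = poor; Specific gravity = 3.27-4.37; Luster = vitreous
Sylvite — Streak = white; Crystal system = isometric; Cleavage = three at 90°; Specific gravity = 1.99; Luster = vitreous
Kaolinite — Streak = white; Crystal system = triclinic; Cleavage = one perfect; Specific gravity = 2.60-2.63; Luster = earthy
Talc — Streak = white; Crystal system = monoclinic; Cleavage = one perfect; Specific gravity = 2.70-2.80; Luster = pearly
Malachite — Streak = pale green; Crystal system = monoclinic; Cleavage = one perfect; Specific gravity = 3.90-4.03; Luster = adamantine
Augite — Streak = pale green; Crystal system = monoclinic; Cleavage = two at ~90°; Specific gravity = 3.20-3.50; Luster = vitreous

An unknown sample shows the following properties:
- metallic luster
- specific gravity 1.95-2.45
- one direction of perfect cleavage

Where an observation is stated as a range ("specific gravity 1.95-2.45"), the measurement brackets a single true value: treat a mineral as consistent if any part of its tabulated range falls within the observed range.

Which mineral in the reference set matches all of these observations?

Graphite

Metallic luster — leaves Hematite, Molybdenite, Graphite, Pyrite, Galena, Chromite.
Specific gravity 1.95-2.45 — Graphite remains.
One direction of perfect cleavage — all remaining candidates fit.
Only Graphite satisfies all observations.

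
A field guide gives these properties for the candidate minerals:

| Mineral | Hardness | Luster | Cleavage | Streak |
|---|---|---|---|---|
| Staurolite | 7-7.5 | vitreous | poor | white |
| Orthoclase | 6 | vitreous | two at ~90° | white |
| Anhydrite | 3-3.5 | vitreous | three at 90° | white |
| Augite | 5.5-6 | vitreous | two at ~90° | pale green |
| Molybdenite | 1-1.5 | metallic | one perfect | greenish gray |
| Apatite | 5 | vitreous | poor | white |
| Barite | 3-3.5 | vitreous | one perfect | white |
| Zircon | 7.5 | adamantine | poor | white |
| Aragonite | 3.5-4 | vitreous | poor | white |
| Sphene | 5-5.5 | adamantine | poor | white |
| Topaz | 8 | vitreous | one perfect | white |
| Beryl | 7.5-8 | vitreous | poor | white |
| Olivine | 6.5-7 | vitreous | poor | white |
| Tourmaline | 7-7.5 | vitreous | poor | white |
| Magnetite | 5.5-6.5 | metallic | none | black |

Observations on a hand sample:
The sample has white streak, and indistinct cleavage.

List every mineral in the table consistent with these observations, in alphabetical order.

White streak rules out Augite, Molybdenite, Magnetite.
Indistinct cleavage eliminates Orthoclase, Anhydrite, Barite, Topaz.
Consistent with every observation: Apatite, Aragonite, Beryl, Olivine, Sphene, Staurolite, Tourmaline, Zircon.

Apatite, Aragonite, Beryl, Olivine, Sphene, Staurolite, Tourmaline, Zircon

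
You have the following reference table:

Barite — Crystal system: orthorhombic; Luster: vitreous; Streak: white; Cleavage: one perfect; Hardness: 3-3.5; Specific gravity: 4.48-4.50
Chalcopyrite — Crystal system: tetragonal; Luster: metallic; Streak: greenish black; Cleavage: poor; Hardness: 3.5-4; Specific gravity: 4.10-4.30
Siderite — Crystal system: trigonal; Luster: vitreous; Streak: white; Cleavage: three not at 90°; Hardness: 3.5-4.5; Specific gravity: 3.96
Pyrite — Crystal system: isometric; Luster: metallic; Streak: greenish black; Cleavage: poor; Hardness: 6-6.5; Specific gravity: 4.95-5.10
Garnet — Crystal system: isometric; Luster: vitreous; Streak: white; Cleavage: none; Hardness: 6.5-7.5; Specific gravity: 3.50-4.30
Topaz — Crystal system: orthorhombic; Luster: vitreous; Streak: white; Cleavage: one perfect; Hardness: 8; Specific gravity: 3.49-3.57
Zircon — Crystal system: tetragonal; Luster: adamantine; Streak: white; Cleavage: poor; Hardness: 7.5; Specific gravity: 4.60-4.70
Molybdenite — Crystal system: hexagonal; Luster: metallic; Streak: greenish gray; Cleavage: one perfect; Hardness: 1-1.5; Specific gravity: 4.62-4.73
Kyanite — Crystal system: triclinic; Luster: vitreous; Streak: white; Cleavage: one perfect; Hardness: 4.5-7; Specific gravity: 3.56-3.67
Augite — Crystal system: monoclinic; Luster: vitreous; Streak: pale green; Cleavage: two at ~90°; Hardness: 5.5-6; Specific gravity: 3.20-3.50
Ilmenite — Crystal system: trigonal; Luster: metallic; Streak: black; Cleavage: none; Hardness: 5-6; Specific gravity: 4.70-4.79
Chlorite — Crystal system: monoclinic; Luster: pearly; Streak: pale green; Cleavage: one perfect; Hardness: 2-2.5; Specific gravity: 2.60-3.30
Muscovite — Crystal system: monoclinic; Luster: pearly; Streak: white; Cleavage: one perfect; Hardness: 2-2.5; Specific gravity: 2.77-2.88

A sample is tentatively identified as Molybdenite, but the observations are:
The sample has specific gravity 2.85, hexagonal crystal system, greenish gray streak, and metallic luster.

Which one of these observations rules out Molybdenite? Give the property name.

specific gravity

Specific gravity 2.85: Molybdenite has SG 4.62-4.73 — outside the reference range.
Hexagonal crystal system: Molybdenite has hexagonal system — matches.
Greenish gray streak: Molybdenite has greenish gray streak — matches.
Metallic luster: Molybdenite has metallic luster — matches.
Only the specific gravity is inconsistent.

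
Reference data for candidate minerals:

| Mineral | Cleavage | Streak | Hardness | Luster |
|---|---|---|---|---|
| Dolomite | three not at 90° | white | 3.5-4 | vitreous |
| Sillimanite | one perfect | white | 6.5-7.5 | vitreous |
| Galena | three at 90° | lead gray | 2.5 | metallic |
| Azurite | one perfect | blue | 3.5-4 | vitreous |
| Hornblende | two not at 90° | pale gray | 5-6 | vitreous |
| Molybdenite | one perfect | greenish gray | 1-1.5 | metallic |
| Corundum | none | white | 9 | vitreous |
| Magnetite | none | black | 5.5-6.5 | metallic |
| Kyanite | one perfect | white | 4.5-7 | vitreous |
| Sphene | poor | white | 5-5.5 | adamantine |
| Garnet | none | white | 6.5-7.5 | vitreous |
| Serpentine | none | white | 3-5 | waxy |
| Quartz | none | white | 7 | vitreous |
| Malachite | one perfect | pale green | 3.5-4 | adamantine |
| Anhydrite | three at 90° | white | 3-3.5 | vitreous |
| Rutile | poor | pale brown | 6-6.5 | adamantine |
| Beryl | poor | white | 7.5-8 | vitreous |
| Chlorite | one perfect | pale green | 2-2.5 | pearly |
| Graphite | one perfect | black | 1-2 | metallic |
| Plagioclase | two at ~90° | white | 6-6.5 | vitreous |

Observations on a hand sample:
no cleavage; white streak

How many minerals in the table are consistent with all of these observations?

No cleavage: narrows the field to Corundum, Magnetite, Garnet, Serpentine, Quartz.
White streak eliminates Magnetite.
The minerals that satisfy all observations are Corundum, Garnet, Quartz, Serpentine.
That is 4 minerals.

4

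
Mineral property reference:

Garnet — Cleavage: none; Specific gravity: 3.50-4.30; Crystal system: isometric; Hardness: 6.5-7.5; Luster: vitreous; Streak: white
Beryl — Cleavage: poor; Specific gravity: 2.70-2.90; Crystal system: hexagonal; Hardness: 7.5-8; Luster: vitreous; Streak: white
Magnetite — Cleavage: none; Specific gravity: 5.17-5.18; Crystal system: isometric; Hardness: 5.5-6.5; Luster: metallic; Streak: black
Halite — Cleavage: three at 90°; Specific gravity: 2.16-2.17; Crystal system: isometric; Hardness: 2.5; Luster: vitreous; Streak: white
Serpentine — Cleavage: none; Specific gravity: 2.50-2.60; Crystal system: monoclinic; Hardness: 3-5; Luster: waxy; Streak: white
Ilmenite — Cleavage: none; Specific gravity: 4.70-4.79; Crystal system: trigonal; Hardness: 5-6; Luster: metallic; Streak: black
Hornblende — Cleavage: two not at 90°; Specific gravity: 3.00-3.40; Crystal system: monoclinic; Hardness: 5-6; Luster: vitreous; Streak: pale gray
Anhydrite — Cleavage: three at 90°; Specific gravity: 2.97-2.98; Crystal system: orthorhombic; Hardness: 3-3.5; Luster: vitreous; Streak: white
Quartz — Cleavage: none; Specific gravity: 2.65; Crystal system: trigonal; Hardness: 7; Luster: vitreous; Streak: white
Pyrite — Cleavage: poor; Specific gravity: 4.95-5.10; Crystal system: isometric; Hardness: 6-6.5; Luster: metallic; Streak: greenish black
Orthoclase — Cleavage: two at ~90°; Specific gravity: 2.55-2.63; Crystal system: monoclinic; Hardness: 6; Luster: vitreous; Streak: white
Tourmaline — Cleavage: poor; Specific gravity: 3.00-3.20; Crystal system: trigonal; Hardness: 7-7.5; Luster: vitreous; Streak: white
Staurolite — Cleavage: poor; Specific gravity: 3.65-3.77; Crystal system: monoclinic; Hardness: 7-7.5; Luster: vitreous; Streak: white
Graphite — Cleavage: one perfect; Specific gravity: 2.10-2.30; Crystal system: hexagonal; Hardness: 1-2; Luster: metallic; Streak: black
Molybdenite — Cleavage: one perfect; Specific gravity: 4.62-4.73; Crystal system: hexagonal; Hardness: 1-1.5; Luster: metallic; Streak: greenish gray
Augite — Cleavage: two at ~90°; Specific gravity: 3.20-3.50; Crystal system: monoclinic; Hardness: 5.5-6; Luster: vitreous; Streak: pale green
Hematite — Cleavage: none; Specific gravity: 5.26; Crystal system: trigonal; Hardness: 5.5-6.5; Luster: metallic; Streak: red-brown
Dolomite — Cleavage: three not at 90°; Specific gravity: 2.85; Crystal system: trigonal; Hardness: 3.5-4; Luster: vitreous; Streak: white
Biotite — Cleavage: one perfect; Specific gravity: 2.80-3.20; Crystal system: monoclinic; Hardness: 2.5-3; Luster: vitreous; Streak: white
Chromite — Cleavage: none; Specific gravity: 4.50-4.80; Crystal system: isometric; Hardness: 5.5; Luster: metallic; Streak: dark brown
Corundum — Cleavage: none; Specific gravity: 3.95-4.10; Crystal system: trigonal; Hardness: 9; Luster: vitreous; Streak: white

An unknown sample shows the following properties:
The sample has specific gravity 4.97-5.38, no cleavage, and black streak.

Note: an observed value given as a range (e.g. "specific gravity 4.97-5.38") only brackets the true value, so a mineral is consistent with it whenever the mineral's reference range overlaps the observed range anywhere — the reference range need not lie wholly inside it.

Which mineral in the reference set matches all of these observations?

Magnetite

Specific gravity 4.97-5.38 — only Magnetite, Pyrite, Hematite remain.
No cleavage excludes Pyrite.
Black streak excludes Hematite.
Only Magnetite satisfies all observations.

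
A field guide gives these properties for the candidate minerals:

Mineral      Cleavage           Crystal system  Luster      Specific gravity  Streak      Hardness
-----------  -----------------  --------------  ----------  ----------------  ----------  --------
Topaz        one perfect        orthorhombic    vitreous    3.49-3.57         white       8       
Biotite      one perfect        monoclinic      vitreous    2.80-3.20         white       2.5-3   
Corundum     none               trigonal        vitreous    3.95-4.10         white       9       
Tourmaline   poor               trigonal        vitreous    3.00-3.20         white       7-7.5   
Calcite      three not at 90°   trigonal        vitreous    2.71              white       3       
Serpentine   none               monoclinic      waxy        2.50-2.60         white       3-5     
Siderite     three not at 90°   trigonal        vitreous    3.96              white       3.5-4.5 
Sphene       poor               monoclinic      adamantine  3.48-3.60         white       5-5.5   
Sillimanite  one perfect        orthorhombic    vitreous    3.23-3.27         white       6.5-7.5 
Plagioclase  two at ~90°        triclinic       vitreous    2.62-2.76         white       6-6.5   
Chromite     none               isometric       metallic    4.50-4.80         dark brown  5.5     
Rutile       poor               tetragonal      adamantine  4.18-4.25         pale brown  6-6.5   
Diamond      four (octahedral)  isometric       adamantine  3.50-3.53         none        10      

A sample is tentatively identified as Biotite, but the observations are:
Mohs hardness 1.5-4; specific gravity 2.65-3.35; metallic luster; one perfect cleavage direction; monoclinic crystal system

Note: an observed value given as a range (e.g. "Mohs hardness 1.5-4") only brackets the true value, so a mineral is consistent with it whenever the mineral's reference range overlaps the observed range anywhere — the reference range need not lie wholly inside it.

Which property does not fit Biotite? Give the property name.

luster

Mohs hardness 1.5-4: Biotite has hardness 2.5-3 — within range.
Specific gravity 2.65-3.35: Biotite has SG 2.80-3.20 — within range.
Metallic luster: Biotite has vitreous luster — does not match.
One perfect cleavage direction: Biotite has cleavage one perfect — within range.
Monoclinic crystal system: Biotite has monoclinic system — within range.
Everything matches except the luster.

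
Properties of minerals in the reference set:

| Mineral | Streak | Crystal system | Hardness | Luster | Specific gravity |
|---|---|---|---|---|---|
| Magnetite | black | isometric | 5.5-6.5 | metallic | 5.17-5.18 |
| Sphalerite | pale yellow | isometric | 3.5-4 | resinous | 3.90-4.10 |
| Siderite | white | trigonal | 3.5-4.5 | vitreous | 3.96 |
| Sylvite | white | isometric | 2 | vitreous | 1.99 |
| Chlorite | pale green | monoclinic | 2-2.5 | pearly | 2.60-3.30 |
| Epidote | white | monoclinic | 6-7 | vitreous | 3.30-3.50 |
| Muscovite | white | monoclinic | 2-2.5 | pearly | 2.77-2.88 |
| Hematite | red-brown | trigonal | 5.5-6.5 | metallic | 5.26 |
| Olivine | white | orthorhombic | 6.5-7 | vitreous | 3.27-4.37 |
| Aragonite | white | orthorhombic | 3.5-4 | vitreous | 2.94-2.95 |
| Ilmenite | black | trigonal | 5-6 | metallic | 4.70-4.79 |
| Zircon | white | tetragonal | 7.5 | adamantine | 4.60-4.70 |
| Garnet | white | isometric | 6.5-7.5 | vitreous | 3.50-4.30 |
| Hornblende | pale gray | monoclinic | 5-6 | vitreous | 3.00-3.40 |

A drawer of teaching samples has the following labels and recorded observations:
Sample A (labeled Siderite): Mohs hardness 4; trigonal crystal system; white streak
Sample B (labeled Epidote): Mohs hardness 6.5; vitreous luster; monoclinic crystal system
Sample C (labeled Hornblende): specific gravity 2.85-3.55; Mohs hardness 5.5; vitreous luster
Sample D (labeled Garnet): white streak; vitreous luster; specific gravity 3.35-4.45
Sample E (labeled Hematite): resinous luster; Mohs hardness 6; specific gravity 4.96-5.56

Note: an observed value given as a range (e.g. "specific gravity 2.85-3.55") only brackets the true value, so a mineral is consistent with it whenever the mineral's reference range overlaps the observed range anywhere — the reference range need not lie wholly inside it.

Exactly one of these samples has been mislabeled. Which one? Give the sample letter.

E

Sample A: all recorded properties match Siderite.
Sample B: all recorded properties match Epidote.
Sample C: all recorded properties match Hornblende.
Sample D: all recorded properties match Garnet.
Sample E: Hematite has metallic luster, but the record shows resinous luster — this label is wrong.
Only sample E is inconsistent with its label.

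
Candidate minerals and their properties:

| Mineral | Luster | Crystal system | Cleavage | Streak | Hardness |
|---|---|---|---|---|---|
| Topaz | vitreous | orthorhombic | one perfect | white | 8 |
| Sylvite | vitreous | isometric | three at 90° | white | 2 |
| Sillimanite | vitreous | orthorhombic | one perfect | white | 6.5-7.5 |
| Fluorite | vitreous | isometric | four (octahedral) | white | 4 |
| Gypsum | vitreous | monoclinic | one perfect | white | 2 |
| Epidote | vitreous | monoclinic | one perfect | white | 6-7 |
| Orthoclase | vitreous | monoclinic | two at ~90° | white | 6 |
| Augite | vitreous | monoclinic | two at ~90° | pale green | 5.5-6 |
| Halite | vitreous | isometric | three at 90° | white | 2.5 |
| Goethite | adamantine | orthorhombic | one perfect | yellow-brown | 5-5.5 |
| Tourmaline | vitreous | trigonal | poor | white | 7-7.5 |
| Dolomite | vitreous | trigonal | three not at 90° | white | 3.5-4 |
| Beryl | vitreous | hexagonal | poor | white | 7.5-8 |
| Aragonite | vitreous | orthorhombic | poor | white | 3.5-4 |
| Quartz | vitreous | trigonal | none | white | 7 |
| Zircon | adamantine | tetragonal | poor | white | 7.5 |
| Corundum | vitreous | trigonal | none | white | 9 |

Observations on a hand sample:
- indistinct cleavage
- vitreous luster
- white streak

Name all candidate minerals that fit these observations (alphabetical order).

Indistinct cleavage — only Tourmaline, Beryl, Aragonite, Zircon remain.
Vitreous luster eliminates Zircon.
White streak — all remaining candidates fit.
Remaining candidates: Aragonite, Beryl, Tourmaline.

Aragonite, Beryl, Tourmaline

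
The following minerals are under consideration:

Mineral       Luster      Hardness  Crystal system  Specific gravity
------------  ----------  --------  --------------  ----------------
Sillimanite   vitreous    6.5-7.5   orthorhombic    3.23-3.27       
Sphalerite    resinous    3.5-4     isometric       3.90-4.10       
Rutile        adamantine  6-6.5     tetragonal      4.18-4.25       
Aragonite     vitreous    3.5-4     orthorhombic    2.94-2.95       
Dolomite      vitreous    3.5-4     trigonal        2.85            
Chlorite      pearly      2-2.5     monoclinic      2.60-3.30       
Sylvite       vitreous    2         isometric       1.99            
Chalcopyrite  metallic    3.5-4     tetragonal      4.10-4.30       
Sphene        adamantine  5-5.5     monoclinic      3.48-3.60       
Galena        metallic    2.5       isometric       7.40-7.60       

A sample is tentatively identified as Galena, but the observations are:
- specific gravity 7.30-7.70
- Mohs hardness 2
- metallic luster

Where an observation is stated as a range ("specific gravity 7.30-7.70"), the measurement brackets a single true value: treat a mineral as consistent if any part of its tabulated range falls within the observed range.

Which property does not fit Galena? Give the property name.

Specific gravity 7.30-7.70: Galena has SG 7.40-7.60 — within range.
Mohs hardness 2: Galena has hardness 2.5 — inconsistent.
Metallic luster: Galena has metallic luster — within range.
Only the hardness is inconsistent.

hardness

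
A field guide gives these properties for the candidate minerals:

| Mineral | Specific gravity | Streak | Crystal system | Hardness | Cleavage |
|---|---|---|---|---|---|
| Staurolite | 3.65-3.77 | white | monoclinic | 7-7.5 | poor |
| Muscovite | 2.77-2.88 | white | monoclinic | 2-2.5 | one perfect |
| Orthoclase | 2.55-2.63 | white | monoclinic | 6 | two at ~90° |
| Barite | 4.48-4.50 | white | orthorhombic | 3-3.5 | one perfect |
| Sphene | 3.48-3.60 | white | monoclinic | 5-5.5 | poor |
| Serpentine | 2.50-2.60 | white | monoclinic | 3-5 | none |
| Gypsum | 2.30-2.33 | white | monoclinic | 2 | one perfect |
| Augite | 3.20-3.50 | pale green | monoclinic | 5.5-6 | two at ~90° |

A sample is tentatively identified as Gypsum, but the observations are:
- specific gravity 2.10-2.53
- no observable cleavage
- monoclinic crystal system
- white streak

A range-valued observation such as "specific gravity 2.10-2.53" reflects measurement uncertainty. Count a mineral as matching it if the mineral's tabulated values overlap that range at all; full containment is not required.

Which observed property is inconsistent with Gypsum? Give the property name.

cleavage

Specific gravity 2.10-2.53: Gypsum has SG 2.30-2.33 — within range.
No observable cleavage: Gypsum has cleavage one perfect — does not match.
Monoclinic crystal system: Gypsum has monoclinic system — within range.
White streak: Gypsum has white streak — within range.
Only the cleavage is inconsistent.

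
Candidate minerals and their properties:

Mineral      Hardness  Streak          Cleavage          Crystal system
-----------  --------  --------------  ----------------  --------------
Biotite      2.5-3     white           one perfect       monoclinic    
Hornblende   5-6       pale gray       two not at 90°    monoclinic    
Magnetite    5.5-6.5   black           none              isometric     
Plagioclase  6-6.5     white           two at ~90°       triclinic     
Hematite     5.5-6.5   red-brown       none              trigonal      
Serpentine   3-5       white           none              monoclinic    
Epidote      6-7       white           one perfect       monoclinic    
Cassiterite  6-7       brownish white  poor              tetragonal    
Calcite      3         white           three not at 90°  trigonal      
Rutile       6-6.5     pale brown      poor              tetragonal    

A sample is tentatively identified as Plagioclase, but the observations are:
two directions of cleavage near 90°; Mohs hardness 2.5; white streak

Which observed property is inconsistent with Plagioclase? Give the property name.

hardness

Two directions of cleavage near 90°: Plagioclase has cleavage two at ~90° — matches.
Mohs hardness 2.5: Plagioclase has hardness 6-6.5 — does not match.
White streak: Plagioclase has white streak — matches.
Only the hardness is inconsistent.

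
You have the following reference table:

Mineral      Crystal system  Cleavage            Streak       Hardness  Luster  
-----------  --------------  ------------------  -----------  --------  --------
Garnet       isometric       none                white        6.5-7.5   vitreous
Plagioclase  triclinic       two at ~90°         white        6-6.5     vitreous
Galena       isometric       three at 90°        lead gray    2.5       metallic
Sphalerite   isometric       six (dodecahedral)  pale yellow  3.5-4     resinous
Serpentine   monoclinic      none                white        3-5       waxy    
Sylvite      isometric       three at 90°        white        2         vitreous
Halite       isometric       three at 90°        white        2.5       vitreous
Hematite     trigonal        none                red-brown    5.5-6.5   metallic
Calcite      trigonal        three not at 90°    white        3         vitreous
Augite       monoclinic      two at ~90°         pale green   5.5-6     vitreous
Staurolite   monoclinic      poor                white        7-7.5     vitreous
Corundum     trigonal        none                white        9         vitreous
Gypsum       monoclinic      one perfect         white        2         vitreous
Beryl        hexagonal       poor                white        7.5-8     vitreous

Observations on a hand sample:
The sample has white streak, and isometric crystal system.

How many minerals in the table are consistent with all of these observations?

White streak excludes Galena, Sphalerite, Hematite, Augite.
Isometric crystal system — leaves Garnet, Sylvite, Halite.
The minerals that satisfy all observations are Garnet, Halite, Sylvite.
That is 3 minerals.

3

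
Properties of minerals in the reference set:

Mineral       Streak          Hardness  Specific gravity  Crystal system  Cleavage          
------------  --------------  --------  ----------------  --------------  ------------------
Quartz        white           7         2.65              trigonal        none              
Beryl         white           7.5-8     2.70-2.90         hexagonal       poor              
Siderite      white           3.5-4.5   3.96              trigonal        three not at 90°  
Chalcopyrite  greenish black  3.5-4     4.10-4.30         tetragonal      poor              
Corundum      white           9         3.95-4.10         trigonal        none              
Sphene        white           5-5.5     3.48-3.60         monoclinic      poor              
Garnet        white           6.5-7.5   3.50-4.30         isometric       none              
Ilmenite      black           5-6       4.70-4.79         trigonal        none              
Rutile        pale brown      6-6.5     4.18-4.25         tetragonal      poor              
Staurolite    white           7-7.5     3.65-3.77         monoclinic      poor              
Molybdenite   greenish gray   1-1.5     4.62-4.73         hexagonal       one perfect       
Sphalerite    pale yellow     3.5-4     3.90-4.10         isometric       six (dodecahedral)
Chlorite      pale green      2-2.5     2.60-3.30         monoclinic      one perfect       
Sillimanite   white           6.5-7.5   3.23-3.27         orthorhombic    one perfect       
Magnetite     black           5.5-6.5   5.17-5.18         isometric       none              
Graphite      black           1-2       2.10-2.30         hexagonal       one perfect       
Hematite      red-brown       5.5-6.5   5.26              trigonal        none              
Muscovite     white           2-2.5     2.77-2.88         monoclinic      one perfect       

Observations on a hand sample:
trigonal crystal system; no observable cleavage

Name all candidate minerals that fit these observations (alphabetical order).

Trigonal crystal system: narrows the field to Quartz, Siderite, Corundum, Ilmenite, Hematite.
No observable cleavage is inconsistent with Siderite.
The minerals that satisfy all observations are Corundum, Hematite, Ilmenite, Quartz.

Corundum, Hematite, Ilmenite, Quartz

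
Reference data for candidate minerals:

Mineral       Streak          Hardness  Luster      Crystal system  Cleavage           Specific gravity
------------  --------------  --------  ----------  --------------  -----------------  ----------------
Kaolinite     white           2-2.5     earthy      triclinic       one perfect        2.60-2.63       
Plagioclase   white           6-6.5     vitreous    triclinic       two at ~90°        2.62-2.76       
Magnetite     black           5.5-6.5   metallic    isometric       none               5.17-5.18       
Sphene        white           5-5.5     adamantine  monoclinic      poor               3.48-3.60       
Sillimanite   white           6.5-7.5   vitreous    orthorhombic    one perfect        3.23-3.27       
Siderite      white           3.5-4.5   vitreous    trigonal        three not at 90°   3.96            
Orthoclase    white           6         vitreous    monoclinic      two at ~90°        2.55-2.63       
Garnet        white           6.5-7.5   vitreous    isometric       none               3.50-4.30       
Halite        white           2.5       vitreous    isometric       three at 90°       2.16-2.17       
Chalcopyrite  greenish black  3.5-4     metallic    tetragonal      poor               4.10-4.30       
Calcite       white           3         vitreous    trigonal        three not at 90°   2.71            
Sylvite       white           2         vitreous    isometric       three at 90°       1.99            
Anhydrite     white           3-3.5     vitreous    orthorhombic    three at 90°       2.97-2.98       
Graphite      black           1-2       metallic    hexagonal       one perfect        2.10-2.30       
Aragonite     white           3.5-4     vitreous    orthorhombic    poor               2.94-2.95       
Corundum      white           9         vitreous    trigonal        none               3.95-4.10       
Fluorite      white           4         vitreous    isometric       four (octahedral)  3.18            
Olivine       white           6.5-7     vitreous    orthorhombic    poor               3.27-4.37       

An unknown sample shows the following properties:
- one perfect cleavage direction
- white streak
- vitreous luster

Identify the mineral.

Sillimanite

One perfect cleavage direction — only Kaolinite, Sillimanite, Graphite remain.
White streak eliminates Graphite.
Vitreous luster is inconsistent with Kaolinite.
The only mineral consistent with every observation is Sillimanite.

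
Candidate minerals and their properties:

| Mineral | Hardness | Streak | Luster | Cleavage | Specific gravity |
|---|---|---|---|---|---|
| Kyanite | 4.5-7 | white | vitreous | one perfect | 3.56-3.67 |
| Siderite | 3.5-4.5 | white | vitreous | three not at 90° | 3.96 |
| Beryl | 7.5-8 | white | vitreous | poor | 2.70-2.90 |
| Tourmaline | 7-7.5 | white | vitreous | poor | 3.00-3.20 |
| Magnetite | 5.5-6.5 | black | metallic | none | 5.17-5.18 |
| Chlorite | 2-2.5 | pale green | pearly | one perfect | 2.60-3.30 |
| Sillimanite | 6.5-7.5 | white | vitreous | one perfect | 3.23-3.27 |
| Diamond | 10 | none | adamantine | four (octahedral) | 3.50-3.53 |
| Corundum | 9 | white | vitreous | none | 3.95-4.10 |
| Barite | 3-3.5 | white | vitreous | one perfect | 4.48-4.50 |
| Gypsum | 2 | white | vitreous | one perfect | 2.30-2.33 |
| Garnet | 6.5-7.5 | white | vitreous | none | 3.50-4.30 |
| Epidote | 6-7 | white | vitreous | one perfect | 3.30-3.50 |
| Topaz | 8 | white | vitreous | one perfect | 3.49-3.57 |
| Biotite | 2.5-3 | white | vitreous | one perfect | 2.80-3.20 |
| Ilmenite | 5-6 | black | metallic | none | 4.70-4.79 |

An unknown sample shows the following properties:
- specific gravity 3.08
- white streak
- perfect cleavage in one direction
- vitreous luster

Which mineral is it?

Specific gravity 3.08 — Tourmaline, Chlorite, Biotite remain.
White streak rules out Chlorite.
Perfect cleavage in one direction eliminates Tourmaline.
Vitreous luster — consistent with all remaining minerals.
Only Biotite satisfies all observations.

Biotite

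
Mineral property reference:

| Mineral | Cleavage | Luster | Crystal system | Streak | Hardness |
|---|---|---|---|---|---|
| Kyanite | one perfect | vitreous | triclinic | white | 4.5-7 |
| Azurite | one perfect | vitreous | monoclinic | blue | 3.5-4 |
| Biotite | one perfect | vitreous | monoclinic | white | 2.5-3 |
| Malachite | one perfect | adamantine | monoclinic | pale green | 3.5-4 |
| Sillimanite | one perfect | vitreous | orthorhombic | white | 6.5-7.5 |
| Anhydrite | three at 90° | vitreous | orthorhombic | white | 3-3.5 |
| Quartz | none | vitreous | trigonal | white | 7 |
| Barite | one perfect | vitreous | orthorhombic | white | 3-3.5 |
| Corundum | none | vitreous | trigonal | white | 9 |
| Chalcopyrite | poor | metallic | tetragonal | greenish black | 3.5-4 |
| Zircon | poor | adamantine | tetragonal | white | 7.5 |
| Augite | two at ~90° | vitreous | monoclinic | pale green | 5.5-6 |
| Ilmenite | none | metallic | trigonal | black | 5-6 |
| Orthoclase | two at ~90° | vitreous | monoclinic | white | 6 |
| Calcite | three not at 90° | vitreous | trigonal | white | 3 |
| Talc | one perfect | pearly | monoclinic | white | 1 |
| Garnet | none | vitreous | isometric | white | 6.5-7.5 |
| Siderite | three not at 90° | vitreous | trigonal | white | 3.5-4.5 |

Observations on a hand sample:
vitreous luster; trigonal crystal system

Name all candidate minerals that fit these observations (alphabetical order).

Calcite, Corundum, Quartz, Siderite

Vitreous luster eliminates Malachite, Chalcopyrite, Zircon, Ilmenite, Talc.
Trigonal crystal system: leaves Quartz, Corundum, Calcite, Siderite.
The minerals that satisfy all observations are Calcite, Corundum, Quartz, Siderite.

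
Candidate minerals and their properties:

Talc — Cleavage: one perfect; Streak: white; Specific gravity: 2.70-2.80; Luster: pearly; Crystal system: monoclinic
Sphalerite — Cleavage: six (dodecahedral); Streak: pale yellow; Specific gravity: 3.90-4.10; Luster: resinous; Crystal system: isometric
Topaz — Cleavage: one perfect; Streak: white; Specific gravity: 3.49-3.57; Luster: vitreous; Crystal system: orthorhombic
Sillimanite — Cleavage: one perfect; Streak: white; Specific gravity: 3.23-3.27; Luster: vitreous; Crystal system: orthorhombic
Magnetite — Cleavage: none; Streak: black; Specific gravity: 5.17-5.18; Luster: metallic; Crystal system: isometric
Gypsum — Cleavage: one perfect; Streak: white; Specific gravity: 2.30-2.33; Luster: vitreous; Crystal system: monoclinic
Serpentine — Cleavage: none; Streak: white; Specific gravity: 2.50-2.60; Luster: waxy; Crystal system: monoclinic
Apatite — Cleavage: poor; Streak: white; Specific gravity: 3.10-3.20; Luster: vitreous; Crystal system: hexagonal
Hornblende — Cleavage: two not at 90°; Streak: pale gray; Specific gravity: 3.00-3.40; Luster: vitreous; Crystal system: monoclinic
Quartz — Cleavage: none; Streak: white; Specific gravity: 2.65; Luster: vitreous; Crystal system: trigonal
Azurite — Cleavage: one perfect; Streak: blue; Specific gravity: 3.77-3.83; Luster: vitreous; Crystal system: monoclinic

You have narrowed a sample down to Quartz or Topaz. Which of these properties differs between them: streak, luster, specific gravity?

specific gravity

Streak: both white — no difference.
Luster: both vitreous — no difference.
Specific gravity: Quartz 2.65, Topaz 3.49-3.57 — these differ.
Of the listed properties, specific gravity is the one that separates them.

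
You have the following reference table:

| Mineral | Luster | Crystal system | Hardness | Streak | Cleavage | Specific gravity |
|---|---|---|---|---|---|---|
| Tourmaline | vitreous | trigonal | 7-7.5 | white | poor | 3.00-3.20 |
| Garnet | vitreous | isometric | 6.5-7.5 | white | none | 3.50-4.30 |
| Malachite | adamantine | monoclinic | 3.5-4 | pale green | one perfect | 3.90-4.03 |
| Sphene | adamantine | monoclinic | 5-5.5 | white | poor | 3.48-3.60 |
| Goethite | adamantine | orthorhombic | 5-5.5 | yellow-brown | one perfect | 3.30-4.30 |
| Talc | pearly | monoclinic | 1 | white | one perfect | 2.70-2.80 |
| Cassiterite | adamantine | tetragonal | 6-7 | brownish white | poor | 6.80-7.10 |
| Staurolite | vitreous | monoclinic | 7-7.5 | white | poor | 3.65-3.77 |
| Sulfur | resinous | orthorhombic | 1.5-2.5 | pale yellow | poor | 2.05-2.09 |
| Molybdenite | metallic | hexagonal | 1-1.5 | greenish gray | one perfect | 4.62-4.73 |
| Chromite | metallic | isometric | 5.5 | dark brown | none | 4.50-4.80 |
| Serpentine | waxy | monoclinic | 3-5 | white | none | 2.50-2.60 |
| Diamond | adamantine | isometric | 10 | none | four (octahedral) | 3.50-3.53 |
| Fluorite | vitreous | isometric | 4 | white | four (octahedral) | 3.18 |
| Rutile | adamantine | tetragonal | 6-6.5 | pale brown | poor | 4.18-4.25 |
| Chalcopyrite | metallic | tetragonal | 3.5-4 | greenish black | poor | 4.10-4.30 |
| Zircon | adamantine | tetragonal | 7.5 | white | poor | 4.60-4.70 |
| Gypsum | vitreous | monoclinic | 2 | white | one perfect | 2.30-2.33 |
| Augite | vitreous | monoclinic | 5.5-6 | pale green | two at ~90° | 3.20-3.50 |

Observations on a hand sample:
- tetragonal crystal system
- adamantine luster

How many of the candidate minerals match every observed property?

Tetragonal crystal system: Cassiterite, Rutile, Chalcopyrite, Zircon remain.
Adamantine luster rules out Chalcopyrite.
The minerals that satisfy all observations are Cassiterite, Rutile, Zircon.
That is 3 minerals.

3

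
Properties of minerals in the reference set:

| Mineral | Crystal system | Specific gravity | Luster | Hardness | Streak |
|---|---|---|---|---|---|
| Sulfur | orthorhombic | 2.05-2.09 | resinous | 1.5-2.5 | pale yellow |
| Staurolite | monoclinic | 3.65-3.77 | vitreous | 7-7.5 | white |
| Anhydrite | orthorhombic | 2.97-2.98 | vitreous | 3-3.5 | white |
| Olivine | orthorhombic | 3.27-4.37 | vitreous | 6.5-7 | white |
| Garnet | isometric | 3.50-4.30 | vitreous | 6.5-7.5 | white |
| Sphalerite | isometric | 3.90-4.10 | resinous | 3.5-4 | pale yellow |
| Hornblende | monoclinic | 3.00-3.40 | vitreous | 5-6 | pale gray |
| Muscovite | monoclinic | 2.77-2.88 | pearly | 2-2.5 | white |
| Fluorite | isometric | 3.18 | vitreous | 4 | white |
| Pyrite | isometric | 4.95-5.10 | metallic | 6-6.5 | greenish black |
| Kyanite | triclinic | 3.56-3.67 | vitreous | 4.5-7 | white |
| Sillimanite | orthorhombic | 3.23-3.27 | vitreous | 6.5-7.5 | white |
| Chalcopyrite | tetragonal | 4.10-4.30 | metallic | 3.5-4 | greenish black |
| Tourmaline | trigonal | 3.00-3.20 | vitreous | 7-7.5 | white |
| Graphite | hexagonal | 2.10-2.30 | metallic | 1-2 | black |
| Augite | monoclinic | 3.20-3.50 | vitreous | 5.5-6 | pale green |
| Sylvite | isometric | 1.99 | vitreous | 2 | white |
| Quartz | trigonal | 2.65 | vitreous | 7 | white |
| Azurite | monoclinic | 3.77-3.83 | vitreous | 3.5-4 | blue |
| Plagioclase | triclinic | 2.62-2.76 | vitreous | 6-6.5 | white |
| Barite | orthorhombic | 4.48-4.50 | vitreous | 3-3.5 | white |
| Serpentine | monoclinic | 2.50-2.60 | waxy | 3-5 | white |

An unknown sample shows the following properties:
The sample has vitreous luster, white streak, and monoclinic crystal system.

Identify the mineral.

Staurolite

Vitreous luster: leaves Staurolite, Anhydrite, Olivine, Garnet, Hornblende, Fluorite, Kyanite, Sillimanite, Tourmaline, Augite, Sylvite, Quartz, Azurite, Plagioclase, Barite.
White streak excludes Hornblende, Augite, Azurite.
Monoclinic crystal system: Staurolite remains.
Staurolite is the sole remaining match.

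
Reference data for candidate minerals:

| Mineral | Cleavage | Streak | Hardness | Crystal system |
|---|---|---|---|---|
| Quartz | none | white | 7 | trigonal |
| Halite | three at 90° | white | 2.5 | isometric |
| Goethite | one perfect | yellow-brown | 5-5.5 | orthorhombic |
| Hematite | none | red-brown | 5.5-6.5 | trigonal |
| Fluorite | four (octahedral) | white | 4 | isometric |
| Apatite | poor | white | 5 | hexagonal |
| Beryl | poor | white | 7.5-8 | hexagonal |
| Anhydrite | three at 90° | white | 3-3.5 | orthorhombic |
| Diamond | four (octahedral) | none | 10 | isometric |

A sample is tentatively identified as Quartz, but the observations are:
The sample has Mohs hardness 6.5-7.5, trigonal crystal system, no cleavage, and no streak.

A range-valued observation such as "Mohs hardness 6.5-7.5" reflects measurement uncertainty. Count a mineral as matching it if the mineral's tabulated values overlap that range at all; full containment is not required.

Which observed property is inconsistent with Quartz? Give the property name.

streak

Mohs hardness 6.5-7.5: Quartz has hardness 7 — consistent.
Trigonal crystal system: Quartz has trigonal system — consistent.
No cleavage: Quartz has cleavage none — consistent.
No streak: Quartz has white streak — outside the reference range.
Only the streak is inconsistent.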